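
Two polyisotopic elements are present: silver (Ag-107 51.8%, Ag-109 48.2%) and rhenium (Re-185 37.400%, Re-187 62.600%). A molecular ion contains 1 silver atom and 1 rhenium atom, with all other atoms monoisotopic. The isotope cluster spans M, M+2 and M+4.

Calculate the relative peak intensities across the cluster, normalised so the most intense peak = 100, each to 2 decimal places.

38.40 : 100.00 : 59.80

Silver pattern (n=1): 0.5180 : 0.4820
Rhenium pattern (n=1): 0.3740 : 0.6260
Convolve the two distributions (both contribute in 2-u steps):
  M: 0.5180×0.3740 = 0.193732
  M+2: 0.5180×0.6260 + 0.4820×0.3740 = 0.504536
  M+4: 0.4820×0.6260 = 0.301732
Scale to base peak (0.504536) = 100: 38.40 : 100.00 : 59.80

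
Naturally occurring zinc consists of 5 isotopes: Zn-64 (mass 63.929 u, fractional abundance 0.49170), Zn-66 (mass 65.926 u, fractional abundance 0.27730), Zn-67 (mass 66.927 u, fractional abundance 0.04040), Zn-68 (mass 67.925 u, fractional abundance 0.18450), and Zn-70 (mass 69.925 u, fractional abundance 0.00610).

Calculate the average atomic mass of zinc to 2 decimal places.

Ar = Σ fᵢ·mᵢ = 0.49170 × 63.929 + 0.27730 × 65.926 + 0.04040 × 66.927 + 0.18450 × 67.925 + 0.00610 × 69.925
= 31.4339 + 18.2813 + 2.7039 + 12.5322 + 0.4265 = 65.3778 u

65.38 u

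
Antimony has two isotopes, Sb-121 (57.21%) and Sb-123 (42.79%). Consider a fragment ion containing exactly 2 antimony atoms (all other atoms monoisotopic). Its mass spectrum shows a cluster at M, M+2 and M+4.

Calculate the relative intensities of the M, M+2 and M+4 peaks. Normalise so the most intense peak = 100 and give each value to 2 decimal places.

Each Sb atom is independently Sb-121 (p = 0.5721) or Sb-123 (q = 0.4279); the cluster is the binomial expansion (p + q)^2.
P(M) = 0.5721^2 = 0.327298
P(M+2) = 2 × 0.5721^1 × 0.4279^1 = 0.489603
P(M+4) = 0.4279^2 = 0.183098
The M+2 peak is largest (0.489603); scaling to 100 gives 66.85 : 100.00 : 37.40.

66.85 : 100.00 : 37.40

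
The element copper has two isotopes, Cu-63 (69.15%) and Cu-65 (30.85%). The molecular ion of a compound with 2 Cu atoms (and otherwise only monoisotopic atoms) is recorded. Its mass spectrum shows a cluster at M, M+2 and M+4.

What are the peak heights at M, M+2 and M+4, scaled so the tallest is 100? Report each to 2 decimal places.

100.00 : 89.23 : 19.90

Each Cu atom is independently Cu-63 (p = 0.6915) or Cu-65 (q = 0.3085); the cluster is the binomial expansion (p + q)^2.
P(M) = 0.6915^2 = 0.478172
P(M+2) = 2 × 0.6915^1 × 0.3085^1 = 0.426656
P(M+4) = 0.3085^2 = 0.095172
The M peak is largest (0.478172); scaling to 100 gives 100.00 : 89.23 : 19.90.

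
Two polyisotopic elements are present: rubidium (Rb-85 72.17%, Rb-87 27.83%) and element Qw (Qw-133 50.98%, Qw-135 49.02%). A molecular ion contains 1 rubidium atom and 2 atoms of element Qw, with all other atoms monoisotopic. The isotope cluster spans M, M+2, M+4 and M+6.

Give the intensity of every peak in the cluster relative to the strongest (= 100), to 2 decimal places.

43.31 : 100.00 : 72.17 : 15.44

Rubidium pattern (n=1): 0.7217 : 0.2783
Element Qw pattern (n=2): 0.25989604 : 0.49980792 : 0.24029604
Convolve the two distributions (both contribute in 2-u steps):
  M: 0.7217×0.25989604 = 0.187567
  M+2: 0.7217×0.49980792 + 0.2783×0.25989604 = 0.433040
  M+4: 0.7217×0.24029604 + 0.2783×0.49980792 = 0.312518
  M+6: 0.2783×0.24029604 = 0.066874
Scale to base peak (0.433040) = 100: 43.31 : 100.00 : 72.17 : 15.44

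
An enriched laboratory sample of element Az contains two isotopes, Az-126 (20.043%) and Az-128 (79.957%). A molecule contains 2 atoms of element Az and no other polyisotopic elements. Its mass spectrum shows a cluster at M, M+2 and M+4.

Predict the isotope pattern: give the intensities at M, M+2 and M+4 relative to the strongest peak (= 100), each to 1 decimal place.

6.3 : 50.1 : 100.0

Each Az atom is independently Az-126 (p = 0.20043) or Az-128 (q = 0.79957); the cluster is the binomial expansion (p + q)^2.
P(M) = 0.20043^2 = 0.040172
P(M+2) = 2 × 0.20043^1 × 0.79957^1 = 0.320516
P(M+4) = 0.79957^2 = 0.639312
The M+4 peak is largest (0.639312); scaling to 100 gives 6.3 : 50.1 : 100.0.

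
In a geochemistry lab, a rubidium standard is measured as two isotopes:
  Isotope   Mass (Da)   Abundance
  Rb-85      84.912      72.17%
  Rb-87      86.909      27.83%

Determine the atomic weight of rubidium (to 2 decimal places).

The abundance-weighted mean is 0.7217 × 84.912 + 0.2783 × 86.909
= 61.2810 + 24.1868 = 85.4678 Da

85.47 Da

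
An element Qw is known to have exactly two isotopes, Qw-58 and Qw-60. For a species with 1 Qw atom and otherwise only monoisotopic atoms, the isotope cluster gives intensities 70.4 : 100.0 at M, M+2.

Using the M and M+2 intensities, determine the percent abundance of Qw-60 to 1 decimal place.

58.7%

If p is the fraction of Qw that is Qw-58, then I(M+2)/I(M) = [C(1,1)·p^0·(1−p)] / p^1 = 1·(1−p)/p = 100.0/70.4 = 1.4205
(1−p)/p = 1.4205/1 = 1.4205  ⇒  p = 1/(1 + 1.4205) = 0.4131
Qw-58: 41.3%, Qw-60: 58.7%.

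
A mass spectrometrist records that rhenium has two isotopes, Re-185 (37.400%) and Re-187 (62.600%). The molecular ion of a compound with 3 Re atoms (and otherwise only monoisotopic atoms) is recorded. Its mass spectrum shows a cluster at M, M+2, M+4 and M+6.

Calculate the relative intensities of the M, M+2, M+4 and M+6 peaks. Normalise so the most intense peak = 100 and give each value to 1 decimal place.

The 3 Re atoms are independent, so intensities follow the terms of (0.37400 + 0.62600)^3.
P(M) = 0.37400^3 = 0.052314
P(M+2) = 3 × 0.37400^2 × 0.62600^1 = 0.262687
P(M+4) = 3 × 0.37400^1 × 0.62600^2 = 0.439685
P(M+6) = 0.62600^3 = 0.245314
The M+4 peak is largest (0.439685); scaling to 100 gives 11.9 : 59.7 : 100.0 : 55.8.

11.9 : 59.7 : 100.0 : 55.8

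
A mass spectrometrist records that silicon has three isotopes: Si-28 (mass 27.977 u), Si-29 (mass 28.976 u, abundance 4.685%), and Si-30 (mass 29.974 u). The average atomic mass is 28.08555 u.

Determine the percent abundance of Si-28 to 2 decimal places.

92.22%

The remaining 95.315% is split between Si-28 (fraction x) and Si-30 (fraction 0.95315 − x).
Substituting: 27.977x + 29.974(0.95315 − x) = 26.7280244
(27.977 − 29.974)x = -1.8416937  ⇒  x = 0.92223, y = 0.03092
Si-28: 92.22%, Si-30: 3.09%.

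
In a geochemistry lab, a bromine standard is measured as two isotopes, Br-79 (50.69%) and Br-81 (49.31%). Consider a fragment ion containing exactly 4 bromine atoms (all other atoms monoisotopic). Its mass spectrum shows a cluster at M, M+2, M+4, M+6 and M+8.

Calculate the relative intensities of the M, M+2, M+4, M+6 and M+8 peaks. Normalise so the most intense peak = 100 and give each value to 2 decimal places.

The 4 Br atoms are independent, so intensities follow the terms of (0.5069 + 0.4931)^4.
P(M) = 0.5069^4 = 0.066022
P(M+2) = 4 × 0.5069^3 × 0.4931^1 = 0.256899
P(M+4) = 6 × 0.5069^2 × 0.4931^2 = 0.374857
P(M+6) = 4 × 0.5069^1 × 0.4931^3 = 0.243101
P(M+8) = 0.4931^4 = 0.059121
The M+4 peak is largest (0.374857); scaling to 100 gives 17.61 : 68.53 : 100.00 : 64.85 : 15.77.

17.61 : 68.53 : 100.00 : 64.85 : 15.77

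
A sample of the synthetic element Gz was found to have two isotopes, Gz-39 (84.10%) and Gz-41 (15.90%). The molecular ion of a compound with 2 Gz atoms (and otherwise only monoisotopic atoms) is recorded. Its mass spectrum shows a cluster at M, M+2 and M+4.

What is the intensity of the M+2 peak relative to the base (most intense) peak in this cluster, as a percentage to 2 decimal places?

37.81%

(0.8410 + 0.1590)^2 gives M 0.7073, M+2 0.2674, M+4 0.0253; the largest is M.
P(M) = C(2,0) × 0.8410^2 × 0.1590^0 = 1 × 0.707281 × 1.0000 = 0.707281 (base)
P(M+2) = C(2,1) × 0.8410^1 × 0.1590^1 = 2 × 0.8410 × 0.1590 = 0.267438
Relative intensity = 0.267438 / 0.707281 × 100 = 37.81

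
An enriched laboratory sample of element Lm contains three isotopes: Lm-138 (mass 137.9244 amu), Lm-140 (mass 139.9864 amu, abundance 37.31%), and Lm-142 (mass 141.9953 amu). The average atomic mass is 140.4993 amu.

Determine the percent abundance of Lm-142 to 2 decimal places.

The remaining 62.69% is split between Lm-138 (fraction x) and Lm-142 (fraction 0.6269 − x).
Substituting: 137.9244x + 141.9953(0.6269 − x) = 88.27037416
(137.9244 − 141.9953)x = -0.74647941  ⇒  x = 0.18337, y = 0.44353
Lm-138: 18.34%, Lm-142: 44.35%.

44.35%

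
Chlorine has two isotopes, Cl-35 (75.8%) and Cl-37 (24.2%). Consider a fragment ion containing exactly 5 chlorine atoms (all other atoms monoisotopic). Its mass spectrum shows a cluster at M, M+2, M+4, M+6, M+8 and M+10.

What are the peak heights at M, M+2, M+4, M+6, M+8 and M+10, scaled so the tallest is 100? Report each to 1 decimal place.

62.6 : 100.0 : 63.9 : 20.4 : 3.3 : 0.2

Each Cl atom is independently Cl-35 (p = 0.758) or Cl-37 (q = 0.242); the cluster is the binomial expansion (p + q)^5.
P(M) = 0.758^5 = 0.250234
P(M+2) = 5 × 0.758^4 × 0.242^1 = 0.399450
P(M+4) = 10 × 0.758^3 × 0.242^2 = 0.255058
P(M+6) = 10 × 0.758^2 × 0.242^3 = 0.081430
P(M+8) = 5 × 0.758^1 × 0.242^4 = 0.012999
P(M+10) = 0.242^5 = 0.000830
The M+2 peak is largest (0.399450); scaling to 100 gives 62.6 : 100.0 : 63.9 : 20.4 : 3.3 : 0.2.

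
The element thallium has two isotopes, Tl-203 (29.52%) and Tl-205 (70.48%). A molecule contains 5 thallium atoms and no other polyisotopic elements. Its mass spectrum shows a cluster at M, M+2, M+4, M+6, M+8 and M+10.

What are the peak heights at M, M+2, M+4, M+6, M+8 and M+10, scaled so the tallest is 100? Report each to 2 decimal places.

Each Tl atom is independently Tl-203 (p = 0.2952) or Tl-205 (q = 0.7048); the cluster is the binomial expansion (p + q)^5.
P(M) = 0.2952^5 = 0.002242
P(M+2) = 5 × 0.2952^4 × 0.7048^1 = 0.026761
P(M+4) = 10 × 0.2952^3 × 0.7048^2 = 0.127785
P(M+6) = 10 × 0.2952^2 × 0.7048^3 = 0.305092
P(M+8) = 5 × 0.2952^1 × 0.7048^4 = 0.364208
P(M+10) = 0.7048^5 = 0.173912
The M+8 peak is largest (0.364208); scaling to 100 gives 0.62 : 7.35 : 35.09 : 83.77 : 100.00 : 47.75.

0.62 : 7.35 : 35.09 : 83.77 : 100.00 : 47.75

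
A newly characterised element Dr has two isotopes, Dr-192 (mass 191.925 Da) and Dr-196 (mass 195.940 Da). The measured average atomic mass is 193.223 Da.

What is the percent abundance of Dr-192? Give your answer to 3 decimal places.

67.671%

Writing the weighted mean with unknown fraction x of Dr-192:
191.925·x + 195.940·(1 − x) = 193.223
(191.925 − 195.940)·x = 193.223 − 195.940
x = -2.717 / -4.015 = 0.67671 → 67.671% Dr-192, 32.329% Dr-196.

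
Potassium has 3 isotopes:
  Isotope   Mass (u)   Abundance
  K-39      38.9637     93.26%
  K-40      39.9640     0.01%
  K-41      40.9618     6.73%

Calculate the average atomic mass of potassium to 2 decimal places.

39.10 u

Weight each isotope mass by its fractional abundance: 0.9326 × 38.9637 + 0.0001 × 39.9640 + 0.0673 × 40.9618
= 36.33755 + 0.00400 + 2.75673 = 39.09828 u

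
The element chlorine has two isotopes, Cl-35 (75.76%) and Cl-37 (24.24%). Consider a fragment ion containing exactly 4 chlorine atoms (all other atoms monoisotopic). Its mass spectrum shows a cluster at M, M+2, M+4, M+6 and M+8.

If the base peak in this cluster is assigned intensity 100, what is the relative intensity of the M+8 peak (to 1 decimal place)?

0.8

Binomial terms of (0.7576 + 0.2424)^4: M 0.3294, M+2 0.4216, M+4 0.2023, M+6 0.0432, M+8 0.0035 → M+2 is the base peak.
P(M+2) = C(4,1) × 0.7576^3 × 0.2424^1 = 4 × 0.4348304 × 0.2424 = 0.421612 (base)
P(M+8) = C(4,4) × 0.7576^0 × 0.2424^4 = 1 × 1.0000 × 0.00345247 = 0.003452
Relative intensity = 0.003452 / 0.421612 × 100 = 0.8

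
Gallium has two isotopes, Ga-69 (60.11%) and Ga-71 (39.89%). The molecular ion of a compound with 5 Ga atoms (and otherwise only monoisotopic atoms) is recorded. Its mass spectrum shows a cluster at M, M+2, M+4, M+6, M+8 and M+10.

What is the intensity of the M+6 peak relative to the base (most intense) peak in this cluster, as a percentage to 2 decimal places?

Term probabilities: M 0.0785, M+2 0.2604, M+4 0.3456, M+6 0.2293, M+8 0.0761, M+10 0.0101. Base peak = M+4.
P(M+4) = C(5,2) × 0.6011^3 × 0.3989^2 = 10 × 0.21719018 × 0.15912121 = 0.345596 (base)
P(M+6) = C(5,3) × 0.6011^2 × 0.3989^3 = 10 × 0.36132121 × 0.06347345 = 0.229343
Relative intensity = 0.229343 / 0.345596 × 100 = 66.36

66.36%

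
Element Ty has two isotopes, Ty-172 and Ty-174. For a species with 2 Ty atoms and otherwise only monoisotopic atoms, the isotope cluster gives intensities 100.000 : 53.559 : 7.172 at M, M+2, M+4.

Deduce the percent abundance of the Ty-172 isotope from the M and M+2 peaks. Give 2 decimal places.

78.88%

If p is the fraction of Ty that is Ty-172, then I(M+2)/I(M) = [C(2,1)·p^1·(1−p)] / p^2 = 2·(1−p)/p = 53.559/100.000 = 0.5356
(1−p)/p = 0.5356/2 = 0.2678  ⇒  p = 1/(1 + 0.2678) = 0.7888
Ty-172: 78.88%, Ty-174: 21.12%.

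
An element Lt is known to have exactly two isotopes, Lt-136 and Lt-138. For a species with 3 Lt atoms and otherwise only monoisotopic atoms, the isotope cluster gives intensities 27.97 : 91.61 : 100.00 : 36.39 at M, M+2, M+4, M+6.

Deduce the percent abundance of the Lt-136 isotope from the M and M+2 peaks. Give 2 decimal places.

Write p for the Lt-136 fraction. I(M+2)/I(M) = [C(3,1)·p^2·(1−p)] / p^3 = 3·(1−p)/p = 91.61/27.97 = 3.2753
(1−p)/p = 3.2753/3 = 1.0918  ⇒  p = 1/(1 + 1.0918) = 0.4781
Lt-136: 47.81%, Lt-138: 52.19%.

47.81%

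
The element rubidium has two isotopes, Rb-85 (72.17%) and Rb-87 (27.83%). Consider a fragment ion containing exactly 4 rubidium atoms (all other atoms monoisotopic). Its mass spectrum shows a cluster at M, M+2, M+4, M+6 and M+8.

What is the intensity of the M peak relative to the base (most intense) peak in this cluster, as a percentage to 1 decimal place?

Term probabilities: M 0.2713, M+2 0.4184, M+4 0.2420, M+6 0.0622, M+8 0.0060. Base peak = M+2.
P(M+2) = C(4,1) × 0.7217^3 × 0.2783^1 = 4 × 0.37589809 × 0.2783 = 0.418450 (base)
P(M) = C(4,0) × 0.7217^4 × 0.2783^0 = 1 × 0.27128565 × 1.0000 = 0.271286
Relative intensity = 0.271286 / 0.418450 × 100 = 64.8

64.8%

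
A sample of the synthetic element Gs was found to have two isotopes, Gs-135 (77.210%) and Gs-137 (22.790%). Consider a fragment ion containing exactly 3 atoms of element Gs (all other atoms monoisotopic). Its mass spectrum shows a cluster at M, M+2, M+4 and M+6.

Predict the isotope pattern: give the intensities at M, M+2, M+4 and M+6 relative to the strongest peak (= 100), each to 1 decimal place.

100.0 : 88.6 : 26.1 : 2.6

Each Gs atom is independently Gs-135 (p = 0.77210) or Gs-137 (q = 0.22790); the cluster is the binomial expansion (p + q)^3.
P(M) = 0.77210^3 = 0.460278
P(M+2) = 3 × 0.77210^2 × 0.22790^1 = 0.407580
P(M+4) = 3 × 0.77210^1 × 0.22790^2 = 0.120305
P(M+6) = 0.22790^3 = 0.011837
The M peak is largest (0.460278); scaling to 100 gives 100.0 : 88.6 : 26.1 : 2.6.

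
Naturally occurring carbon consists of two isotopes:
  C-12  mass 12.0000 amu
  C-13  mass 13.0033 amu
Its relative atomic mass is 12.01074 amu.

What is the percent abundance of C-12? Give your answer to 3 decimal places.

98.930%

Writing the weighted mean with unknown fraction x of C-12:
12.0000·x + 13.0033·(1 − x) = 12.01074
(12.0000 − 13.0033)·x = 12.01074 − 13.0033
x = -0.99256 / -1.0033 = 0.98930 → 98.930% C-12, 1.070% C-13.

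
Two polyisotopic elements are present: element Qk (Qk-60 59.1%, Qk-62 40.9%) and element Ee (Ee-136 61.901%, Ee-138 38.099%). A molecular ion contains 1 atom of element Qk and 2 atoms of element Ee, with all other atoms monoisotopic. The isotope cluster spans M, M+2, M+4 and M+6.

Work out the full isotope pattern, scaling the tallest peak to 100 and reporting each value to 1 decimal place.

52.0 : 100.0 : 64.0 : 13.6

Element Qk pattern (n=1): 0.5910 : 0.4090
Element Ee pattern (n=2): 0.38317338 : 0.47167324 : 0.14515338
Convolve the two distributions (both contribute in 2-u steps):
  M: 0.5910×0.38317338 = 0.226455
  M+2: 0.5910×0.47167324 + 0.4090×0.38317338 = 0.435477
  M+4: 0.5910×0.14515338 + 0.4090×0.47167324 = 0.278700
  M+6: 0.4090×0.14515338 = 0.059368
Scale to base peak (0.435477) = 100: 52.0 : 100.0 : 64.0 : 13.6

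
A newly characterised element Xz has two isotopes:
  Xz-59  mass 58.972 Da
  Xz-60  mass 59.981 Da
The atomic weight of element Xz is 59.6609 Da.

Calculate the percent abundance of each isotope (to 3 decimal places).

Xz-59: 31.724%, Xz-60: 68.276%

Writing the weighted mean with unknown fraction x of Xz-59:
58.972·x + 59.981·(1 − x) = 59.6609
(58.972 − 59.981)·x = 59.6609 − 59.981
x = -0.3201 / -1.009 = 0.31724 → 31.724% Xz-59, 68.276% Xz-60.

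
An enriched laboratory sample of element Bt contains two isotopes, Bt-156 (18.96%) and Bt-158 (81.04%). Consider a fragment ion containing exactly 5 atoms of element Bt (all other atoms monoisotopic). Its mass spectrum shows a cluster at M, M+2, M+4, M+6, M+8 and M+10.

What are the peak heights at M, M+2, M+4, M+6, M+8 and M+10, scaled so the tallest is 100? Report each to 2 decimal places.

Expanding (0.1896 + 0.8104)^5:
P(M) = 0.1896^5 = 0.000245
P(M+2) = 5 × 0.1896^4 × 0.8104^1 = 0.005236
P(M+4) = 10 × 0.1896^3 × 0.8104^2 = 0.044762
P(M+6) = 10 × 0.1896^2 × 0.8104^3 = 0.191326
P(M+8) = 5 × 0.1896^1 × 0.8104^4 = 0.408890
P(M+10) = 0.8104^5 = 0.349540
The M+8 peak is largest (0.408890); scaling to 100 gives 0.06 : 1.28 : 10.95 : 46.79 : 100.00 : 85.49.

0.06 : 1.28 : 10.95 : 46.79 : 100.00 : 85.49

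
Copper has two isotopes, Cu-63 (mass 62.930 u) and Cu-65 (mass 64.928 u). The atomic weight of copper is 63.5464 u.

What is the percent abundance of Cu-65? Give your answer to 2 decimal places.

Let x be the fractional abundance of Cu-63; then Cu-65 has abundance 1 − x.
62.930·x + 64.928·(1 − x) = 63.5464
(62.930 − 64.928)·x = 63.5464 − 64.928
x = -1.3816 / -1.998 = 0.69149 → 69.15% Cu-63, 30.85% Cu-65.

30.85%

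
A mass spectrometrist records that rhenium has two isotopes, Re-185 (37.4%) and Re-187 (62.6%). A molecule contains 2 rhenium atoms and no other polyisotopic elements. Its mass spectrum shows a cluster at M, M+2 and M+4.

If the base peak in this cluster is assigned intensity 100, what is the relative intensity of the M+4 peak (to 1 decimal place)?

83.7

Binomial terms of (0.374 + 0.626)^2: M 0.1399, M+2 0.4682, M+4 0.3919 → M+2 is the base peak.
P(M+2) = C(2,1) × 0.374^1 × 0.626^1 = 2 × 0.3740 × 0.6260 = 0.468248 (base)
P(M+4) = C(2,2) × 0.374^0 × 0.626^2 = 1 × 1.0000 × 0.391876 = 0.391876
Relative intensity = 0.391876 / 0.468248 × 100 = 83.7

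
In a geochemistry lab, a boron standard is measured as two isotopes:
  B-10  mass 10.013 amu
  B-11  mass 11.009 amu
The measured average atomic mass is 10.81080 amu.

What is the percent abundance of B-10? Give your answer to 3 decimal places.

19.900%

Writing the weighted mean with unknown fraction x of B-10:
10.013·x + 11.009·(1 − x) = 10.81080
(10.013 − 11.009)·x = 10.81080 − 11.009
x = -0.19820 / -0.996 = 0.19900 → 19.900% B-10, 80.100% B-11.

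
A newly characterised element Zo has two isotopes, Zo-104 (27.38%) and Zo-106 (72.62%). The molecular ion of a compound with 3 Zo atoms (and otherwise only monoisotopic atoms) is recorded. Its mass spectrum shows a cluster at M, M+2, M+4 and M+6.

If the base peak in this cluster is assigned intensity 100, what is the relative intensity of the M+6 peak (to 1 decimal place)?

Term probabilities: M 0.0205, M+2 0.1633, M+4 0.4332, M+6 0.3830. Base peak = M+4.
P(M+4) = C(3,2) × 0.2738^1 × 0.7262^2 = 3 × 0.2738 × 0.52736644 = 0.433179 (base)
P(M+6) = C(3,3) × 0.2738^0 × 0.7262^3 = 1 × 1.0000 × 0.38297351 = 0.382974
Relative intensity = 0.382974 / 0.433179 × 100 = 88.4

88.4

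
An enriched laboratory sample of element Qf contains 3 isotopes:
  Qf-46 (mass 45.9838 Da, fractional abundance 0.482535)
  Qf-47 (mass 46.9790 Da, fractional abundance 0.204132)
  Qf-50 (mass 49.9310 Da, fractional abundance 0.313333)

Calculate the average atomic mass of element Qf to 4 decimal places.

47.4237 Da

Average mass = Σ (abundance × isotope mass) = 0.482535 × 45.9838 + 0.204132 × 46.9790 + 0.313333 × 49.9310
= 22.18879 + 9.58992 + 15.64503 = 47.42374 Da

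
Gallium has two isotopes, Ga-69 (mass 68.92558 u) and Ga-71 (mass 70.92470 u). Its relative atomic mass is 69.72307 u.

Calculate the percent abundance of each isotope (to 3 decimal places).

Let x be the fractional abundance of Ga-69; then Ga-71 has abundance 1 − x.
68.92558·x + 70.92470·(1 − x) = 69.72307
(68.92558 − 70.92470)·x = 69.72307 − 70.92470
x = -1.20163 / -1.99912 = 0.60108 → 60.108% Ga-69, 39.892% Ga-71.

Ga-69: 60.108%, Ga-71: 39.892%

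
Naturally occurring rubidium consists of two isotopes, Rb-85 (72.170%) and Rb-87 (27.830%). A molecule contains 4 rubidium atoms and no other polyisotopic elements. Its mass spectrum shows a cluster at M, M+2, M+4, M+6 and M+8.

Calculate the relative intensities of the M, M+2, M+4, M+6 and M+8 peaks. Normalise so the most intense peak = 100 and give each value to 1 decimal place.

The 4 Rb atoms are independent, so intensities follow the terms of (0.72170 + 0.27830)^4.
P(M) = 0.72170^4 = 0.271286
P(M+2) = 4 × 0.72170^3 × 0.27830^1 = 0.418450
P(M+4) = 6 × 0.72170^2 × 0.27830^2 = 0.242042
P(M+6) = 4 × 0.72170^1 × 0.27830^3 = 0.062224
P(M+8) = 0.27830^4 = 0.005999
The M+2 peak is largest (0.418450); scaling to 100 gives 64.8 : 100.0 : 57.8 : 14.9 : 1.4.

64.8 : 100.0 : 57.8 : 14.9 : 1.4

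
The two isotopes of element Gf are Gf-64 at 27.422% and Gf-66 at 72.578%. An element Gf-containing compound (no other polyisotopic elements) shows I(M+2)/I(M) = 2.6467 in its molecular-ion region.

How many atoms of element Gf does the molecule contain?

1

With n Gf atoms, P(M+2)/P(M) = C(n,1)·p^(n−1)q / p^n = n·q/p = n · 0.72578/0.27422.
n = 2.6467 × 0.27422/0.72578 = 1.00 ≈ 1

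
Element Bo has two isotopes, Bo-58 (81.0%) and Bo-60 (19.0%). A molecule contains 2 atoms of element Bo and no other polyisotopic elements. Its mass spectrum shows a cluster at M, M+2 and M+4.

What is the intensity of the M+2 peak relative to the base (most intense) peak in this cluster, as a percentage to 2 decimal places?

46.91%

(0.810 + 0.190)^2 gives M 0.6561, M+2 0.3078, M+4 0.0361; the largest is M.
P(M) = C(2,0) × 0.810^2 × 0.190^0 = 1 × 0.6561 × 1.0000 = 0.656100 (base)
P(M+2) = C(2,1) × 0.810^1 × 0.190^1 = 2 × 0.8100 × 0.1900 = 0.307800
Relative intensity = 0.307800 / 0.656100 × 100 = 46.91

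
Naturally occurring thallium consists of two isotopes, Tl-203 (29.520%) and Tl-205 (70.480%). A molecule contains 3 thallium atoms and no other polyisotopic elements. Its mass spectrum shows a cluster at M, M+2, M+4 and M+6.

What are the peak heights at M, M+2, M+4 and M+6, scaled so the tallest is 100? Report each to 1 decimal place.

5.8 : 41.9 : 100.0 : 79.6

Expanding (0.29520 + 0.70480)^3:
P(M) = 0.29520^3 = 0.025725
P(M+2) = 3 × 0.29520^2 × 0.70480^1 = 0.184255
P(M+4) = 3 × 0.29520^1 × 0.70480^2 = 0.439916
P(M+6) = 0.70480^3 = 0.350104
The M+4 peak is largest (0.439916); scaling to 100 gives 5.8 : 41.9 : 100.0 : 79.6.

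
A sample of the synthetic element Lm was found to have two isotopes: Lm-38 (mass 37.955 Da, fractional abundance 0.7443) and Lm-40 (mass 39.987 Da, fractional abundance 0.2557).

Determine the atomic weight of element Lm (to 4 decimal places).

38.4746 Da

Ar = Σ fᵢ·mᵢ = 0.7443 × 37.955 + 0.2557 × 39.987
= 28.24991 + 10.22468 = 38.47459 Da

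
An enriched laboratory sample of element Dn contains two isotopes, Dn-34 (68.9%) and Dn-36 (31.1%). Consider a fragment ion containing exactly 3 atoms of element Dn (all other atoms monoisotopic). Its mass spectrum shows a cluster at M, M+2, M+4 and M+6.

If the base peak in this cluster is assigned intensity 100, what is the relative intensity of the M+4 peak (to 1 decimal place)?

45.1

(0.689 + 0.311)^3 gives M 0.3271, M+2 0.4429, M+4 0.1999, M+6 0.0301; the largest is M+2.
P(M+2) = C(3,1) × 0.689^2 × 0.311^1 = 3 × 0.474721 × 0.3110 = 0.442915 (base)
P(M+4) = C(3,2) × 0.689^1 × 0.311^2 = 3 × 0.6890 × 0.096721 = 0.199922
Relative intensity = 0.199922 / 0.442915 × 100 = 45.1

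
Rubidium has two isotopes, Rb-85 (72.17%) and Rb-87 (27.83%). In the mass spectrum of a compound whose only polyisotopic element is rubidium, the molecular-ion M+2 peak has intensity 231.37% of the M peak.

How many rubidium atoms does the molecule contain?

The M+2/M ratio from n Rb atoms is n · q/p = n · 0.2783/0.7217.
n = 2.3137 × 0.7217/0.2783 = 6.00 ≈ 6

6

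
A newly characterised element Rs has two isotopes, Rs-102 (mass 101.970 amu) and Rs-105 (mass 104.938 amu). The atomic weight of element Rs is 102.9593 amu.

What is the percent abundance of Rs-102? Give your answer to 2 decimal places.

66.67%

Writing the weighted mean with unknown fraction x of Rs-102:
101.970·x + 104.938·(1 − x) = 102.9593
(101.970 − 104.938)·x = 102.9593 − 104.938
x = -1.9787 / -2.968 = 0.66668 → 66.67% Rs-102, 33.33% Rs-105.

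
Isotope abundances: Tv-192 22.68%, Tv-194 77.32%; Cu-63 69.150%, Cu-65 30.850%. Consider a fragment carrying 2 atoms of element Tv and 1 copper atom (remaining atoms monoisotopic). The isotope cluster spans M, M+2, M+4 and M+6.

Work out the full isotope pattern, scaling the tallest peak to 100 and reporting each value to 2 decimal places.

6.82 : 49.54 : 100.00 : 35.36

Element Tv pattern (n=2): 0.05143824 : 0.35072352 : 0.59783824
Copper pattern (n=1): 0.6915 : 0.3085
Convolve the two distributions (both contribute in 2-u steps):
  M: 0.05143824×0.6915 = 0.035570
  M+2: 0.05143824×0.3085 + 0.35072352×0.6915 = 0.258394
  M+4: 0.35072352×0.3085 + 0.59783824×0.6915 = 0.521603
  M+6: 0.59783824×0.3085 = 0.184433
Scale to base peak (0.521603) = 100: 6.82 : 49.54 : 100.00 : 35.36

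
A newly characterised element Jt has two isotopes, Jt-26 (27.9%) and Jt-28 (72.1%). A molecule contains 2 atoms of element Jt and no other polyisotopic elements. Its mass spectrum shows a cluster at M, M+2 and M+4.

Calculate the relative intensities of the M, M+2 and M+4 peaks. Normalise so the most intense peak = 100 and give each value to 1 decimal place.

15.0 : 77.4 : 100.0

Each Jt atom is independently Jt-26 (p = 0.279) or Jt-28 (q = 0.721); the cluster is the binomial expansion (p + q)^2.
P(M) = 0.279^2 = 0.077841
P(M+2) = 2 × 0.279^1 × 0.721^1 = 0.402318
P(M+4) = 0.721^2 = 0.519841
The M+4 peak is largest (0.519841); scaling to 100 gives 15.0 : 77.4 : 100.0.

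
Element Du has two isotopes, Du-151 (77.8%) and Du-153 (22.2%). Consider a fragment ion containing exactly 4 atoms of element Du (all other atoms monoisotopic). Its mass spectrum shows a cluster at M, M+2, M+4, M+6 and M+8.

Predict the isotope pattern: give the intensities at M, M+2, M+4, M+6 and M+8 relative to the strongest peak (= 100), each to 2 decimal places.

The 4 Du atoms are independent, so intensities follow the terms of (0.778 + 0.222)^4.
P(M) = 0.778^4 = 0.366369
P(M+2) = 4 × 0.778^3 × 0.222^1 = 0.418169
P(M+4) = 6 × 0.778^2 × 0.222^2 = 0.178985
P(M+6) = 4 × 0.778^1 × 0.222^3 = 0.034049
P(M+8) = 0.222^4 = 0.002429
The M+2 peak is largest (0.418169); scaling to 100 gives 87.61 : 100.00 : 42.80 : 8.14 : 0.58.

87.61 : 100.00 : 42.80 : 8.14 : 0.58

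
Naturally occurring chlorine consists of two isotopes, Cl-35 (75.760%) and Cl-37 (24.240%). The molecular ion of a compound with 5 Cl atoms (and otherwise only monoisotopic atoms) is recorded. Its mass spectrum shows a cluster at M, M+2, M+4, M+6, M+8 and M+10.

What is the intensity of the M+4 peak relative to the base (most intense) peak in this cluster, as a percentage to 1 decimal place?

64.0%

(0.75760 + 0.24240)^5 gives M 0.2496, M+2 0.3993, M+4 0.2555, M+6 0.0817, M+8 0.0131, M+10 0.0008; the largest is M+2.
P(M+2) = C(5,1) × 0.75760^4 × 0.24240^1 = 5 × 0.32942751 × 0.2424 = 0.399266 (base)
P(M+4) = C(5,2) × 0.75760^3 × 0.24240^2 = 10 × 0.4348304 × 0.05875776 = 0.255497
Relative intensity = 0.255497 / 0.399266 × 100 = 64.0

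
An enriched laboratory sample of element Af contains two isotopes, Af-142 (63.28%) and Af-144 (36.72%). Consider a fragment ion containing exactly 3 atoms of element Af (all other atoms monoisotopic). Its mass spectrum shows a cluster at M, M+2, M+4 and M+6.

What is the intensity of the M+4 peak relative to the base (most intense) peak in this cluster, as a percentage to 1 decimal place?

58.0%

(0.6328 + 0.3672)^3 gives M 0.2534, M+2 0.4411, M+4 0.2560, M+6 0.0495; the largest is M+2.
P(M+2) = C(3,1) × 0.6328^2 × 0.3672^1 = 3 × 0.40043584 × 0.3672 = 0.441120 (base)
P(M+4) = C(3,2) × 0.6328^1 × 0.3672^2 = 3 × 0.6328 × 0.13483584 = 0.255972
Relative intensity = 0.255972 / 0.441120 × 100 = 58.0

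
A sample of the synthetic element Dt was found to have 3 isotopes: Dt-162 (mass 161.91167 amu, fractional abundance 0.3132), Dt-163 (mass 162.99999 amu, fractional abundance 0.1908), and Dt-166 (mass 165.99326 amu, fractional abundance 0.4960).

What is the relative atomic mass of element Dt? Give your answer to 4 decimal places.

Ar = Σ fᵢ·mᵢ = 0.3132 × 161.91167 + 0.1908 × 162.99999 + 0.4960 × 165.99326
= 50.710735 + 31.100398 + 82.332657 = 164.143790 amu

164.1438 amu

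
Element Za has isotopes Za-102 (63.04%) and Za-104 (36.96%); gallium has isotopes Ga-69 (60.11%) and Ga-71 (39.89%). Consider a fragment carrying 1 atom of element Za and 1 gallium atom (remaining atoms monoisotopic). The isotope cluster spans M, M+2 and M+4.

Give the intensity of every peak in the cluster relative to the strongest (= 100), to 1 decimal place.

Element Za pattern (n=1): 0.6304 : 0.3696
Gallium pattern (n=1): 0.6011 : 0.3989
Convolve the two distributions (both contribute in 2-u steps):
  M: 0.6304×0.6011 = 0.378933
  M+2: 0.6304×0.3989 + 0.3696×0.6011 = 0.473633
  M+4: 0.3696×0.3989 = 0.147433
Scale to base peak (0.473633) = 100: 80.0 : 100.0 : 31.1

80.0 : 100.0 : 31.1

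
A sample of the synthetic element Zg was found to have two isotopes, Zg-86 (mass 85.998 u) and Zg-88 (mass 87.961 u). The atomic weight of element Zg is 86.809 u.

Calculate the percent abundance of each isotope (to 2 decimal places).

Writing the weighted mean with unknown fraction x of Zg-86:
85.998·x + 87.961·(1 − x) = 86.809
(85.998 − 87.961)·x = 86.809 − 87.961
x = -1.152 / -1.963 = 0.58686 → 58.69% Zg-86, 41.31% Zg-88.

Zg-86: 58.69%, Zg-88: 41.31%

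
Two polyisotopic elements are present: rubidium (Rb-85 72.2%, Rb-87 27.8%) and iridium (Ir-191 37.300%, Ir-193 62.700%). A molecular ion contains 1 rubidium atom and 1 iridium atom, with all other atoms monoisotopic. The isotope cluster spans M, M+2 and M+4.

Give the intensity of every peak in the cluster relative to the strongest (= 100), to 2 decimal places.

Rubidium pattern (n=1): 0.7220 : 0.2780
Iridium pattern (n=1): 0.3730 : 0.6270
Convolve the two distributions (both contribute in 2-u steps):
  M: 0.7220×0.3730 = 0.269306
  M+2: 0.7220×0.6270 + 0.2780×0.3730 = 0.556388
  M+4: 0.2780×0.6270 = 0.174306
Scale to base peak (0.556388) = 100: 48.40 : 100.00 : 31.33

48.40 : 100.00 : 31.33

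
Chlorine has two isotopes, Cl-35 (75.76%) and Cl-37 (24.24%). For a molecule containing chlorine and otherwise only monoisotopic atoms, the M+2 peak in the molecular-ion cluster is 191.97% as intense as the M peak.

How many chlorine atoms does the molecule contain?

For n independent Cl atoms, I(M+2)/I(M) = n · (abundance Cl-37) / (abundance Cl-35) = n · 0.2424/0.7576.
n = 1.9197 × 0.7576/0.2424 = 6.00 ≈ 6

6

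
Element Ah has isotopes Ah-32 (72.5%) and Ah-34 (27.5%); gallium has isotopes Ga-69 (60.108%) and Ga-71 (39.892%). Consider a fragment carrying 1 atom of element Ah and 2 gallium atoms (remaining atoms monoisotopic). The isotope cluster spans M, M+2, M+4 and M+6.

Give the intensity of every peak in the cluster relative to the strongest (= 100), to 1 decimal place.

58.6 : 100.0 : 55.3 : 9.8

Element Ah pattern (n=1): 0.7250 : 0.2750
Gallium pattern (n=2): 0.36129717 : 0.47956567 : 0.15913717
Convolve the two distributions (both contribute in 2-u steps):
  M: 0.7250×0.36129717 = 0.261940
  M+2: 0.7250×0.47956567 + 0.2750×0.36129717 = 0.447042
  M+4: 0.7250×0.15913717 + 0.2750×0.47956567 = 0.247255
  M+6: 0.2750×0.15913717 = 0.043763
Scale to base peak (0.447042) = 100: 58.6 : 100.0 : 55.3 : 9.8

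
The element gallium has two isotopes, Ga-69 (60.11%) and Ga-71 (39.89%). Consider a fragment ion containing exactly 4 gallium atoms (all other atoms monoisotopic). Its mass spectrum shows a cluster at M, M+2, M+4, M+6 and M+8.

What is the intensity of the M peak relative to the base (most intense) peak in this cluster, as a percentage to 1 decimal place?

(0.6011 + 0.3989)^4 gives M 0.1306, M+2 0.3465, M+4 0.3450, M+6 0.1526, M+8 0.0253; the largest is M+2.
P(M+2) = C(4,1) × 0.6011^3 × 0.3989^1 = 4 × 0.21719018 × 0.3989 = 0.346549 (base)
P(M) = C(4,0) × 0.6011^4 × 0.3989^0 = 1 × 0.13055302 × 1.0000 = 0.130553
Relative intensity = 0.130553 / 0.346549 × 100 = 37.7

37.7%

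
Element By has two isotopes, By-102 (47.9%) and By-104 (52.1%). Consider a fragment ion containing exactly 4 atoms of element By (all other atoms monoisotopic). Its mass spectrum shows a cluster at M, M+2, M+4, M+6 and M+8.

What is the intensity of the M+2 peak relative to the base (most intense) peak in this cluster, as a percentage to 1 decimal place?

61.3%

(0.479 + 0.521)^4 gives M 0.0526, M+2 0.2290, M+4 0.3737, M+6 0.2710, M+8 0.0737; the largest is M+4.
P(M+4) = C(4,2) × 0.479^2 × 0.521^2 = 6 × 0.229441 × 0.271441 = 0.373678 (base)
P(M+2) = C(4,1) × 0.479^3 × 0.521^1 = 4 × 0.10990224 × 0.5210 = 0.229036
Relative intensity = 0.229036 / 0.373678 × 100 = 61.3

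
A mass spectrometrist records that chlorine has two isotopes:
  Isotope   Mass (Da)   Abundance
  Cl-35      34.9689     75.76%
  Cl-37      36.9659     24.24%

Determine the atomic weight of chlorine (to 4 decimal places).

35.4530 Da

Ar = Σ fᵢ·mᵢ = 0.7576 × 34.9689 + 0.2424 × 36.9659
= 26.49244 + 8.96053 = 35.45297 Da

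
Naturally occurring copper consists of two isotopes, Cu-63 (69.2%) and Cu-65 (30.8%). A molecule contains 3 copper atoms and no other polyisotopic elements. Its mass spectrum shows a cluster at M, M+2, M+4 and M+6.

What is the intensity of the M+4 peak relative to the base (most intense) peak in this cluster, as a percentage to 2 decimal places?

Binomial terms of (0.692 + 0.308)^3: M 0.3314, M+2 0.4425, M+4 0.1969, M+6 0.0292 → M+2 is the base peak.
P(M+2) = C(3,1) × 0.692^2 × 0.308^1 = 3 × 0.478864 × 0.3080 = 0.442470 (base)
P(M+4) = C(3,2) × 0.692^1 × 0.308^2 = 3 × 0.6920 × 0.094864 = 0.196938
Relative intensity = 0.196938 / 0.442470 × 100 = 44.51

44.51%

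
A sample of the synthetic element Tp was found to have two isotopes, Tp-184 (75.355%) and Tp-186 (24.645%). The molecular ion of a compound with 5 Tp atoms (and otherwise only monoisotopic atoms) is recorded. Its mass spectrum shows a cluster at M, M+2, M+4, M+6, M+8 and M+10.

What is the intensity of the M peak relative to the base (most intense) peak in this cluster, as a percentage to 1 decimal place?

Binomial terms of (0.75355 + 0.24645)^5: M 0.2430, M+2 0.3973, M+4 0.2599, M+6 0.0850, M+8 0.0139, M+10 0.0009 → M+2 is the base peak.
P(M+2) = C(5,1) × 0.75355^4 × 0.24645^1 = 5 × 0.32243954 × 0.24645 = 0.397326 (base)
P(M) = C(5,0) × 0.75355^5 × 0.24645^0 = 1 × 0.24297432 × 1.0000 = 0.242974
Relative intensity = 0.242974 / 0.397326 × 100 = 61.2

61.2%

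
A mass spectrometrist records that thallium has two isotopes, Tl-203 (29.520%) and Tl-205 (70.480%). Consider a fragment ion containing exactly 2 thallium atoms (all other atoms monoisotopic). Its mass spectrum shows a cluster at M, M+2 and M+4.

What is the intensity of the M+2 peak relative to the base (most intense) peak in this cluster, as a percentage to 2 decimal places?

83.77%

Term probabilities: M 0.0871, M+2 0.4161, M+4 0.4967. Base peak = M+4.
P(M+4) = C(2,2) × 0.29520^0 × 0.70480^2 = 1 × 1.0000 × 0.49674304 = 0.496743 (base)
P(M+2) = C(2,1) × 0.29520^1 × 0.70480^1 = 2 × 0.2952 × 0.7048 = 0.416114
Relative intensity = 0.416114 / 0.496743 × 100 = 83.77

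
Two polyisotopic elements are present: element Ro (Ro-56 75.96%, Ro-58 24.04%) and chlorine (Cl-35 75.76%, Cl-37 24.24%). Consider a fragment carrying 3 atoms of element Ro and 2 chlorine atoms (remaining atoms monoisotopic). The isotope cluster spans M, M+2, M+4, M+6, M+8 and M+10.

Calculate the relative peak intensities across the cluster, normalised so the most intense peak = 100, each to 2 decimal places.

Element Ro pattern (n=3): 0.43828324 : 0.41612675 : 0.13169677 : 0.01389324
Chlorine pattern (n=2): 0.57395776 : 0.36728448 : 0.05875776
Convolve the two distributions (both contribute in 2-u steps):
  M: 0.43828324×0.57395776 = 0.251556
  M+2: 0.43828324×0.36728448 + 0.41612675×0.57395776 = 0.399814
  M+4: 0.43828324×0.05875776 + 0.41612675×0.36728448 + 0.13169677×0.57395776 = 0.254178
  M+6: 0.41612675×0.05875776 + 0.13169677×0.36728448 + 0.01389324×0.57395776 = 0.080795
  M+8: 0.13169677×0.05875776 + 0.01389324×0.36728448 = 0.012841
  M+10: 0.01389324×0.05875776 = 0.000816
Scale to base peak (0.399814) = 100: 62.92 : 100.00 : 63.57 : 20.21 : 3.21 : 0.20

62.92 : 100.00 : 63.57 : 20.21 : 3.21 : 0.20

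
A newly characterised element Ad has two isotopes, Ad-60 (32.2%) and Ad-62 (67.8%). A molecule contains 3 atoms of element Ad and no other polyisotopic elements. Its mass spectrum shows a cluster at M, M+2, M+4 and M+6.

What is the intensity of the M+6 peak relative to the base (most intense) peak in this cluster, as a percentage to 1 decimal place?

(0.322 + 0.678)^3 gives M 0.0334, M+2 0.2109, M+4 0.4441, M+6 0.3117; the largest is M+4.
P(M+4) = C(3,2) × 0.322^1 × 0.678^2 = 3 × 0.3220 × 0.459684 = 0.444055 (base)
P(M+6) = C(3,3) × 0.322^0 × 0.678^3 = 1 × 1.0000 × 0.31166575 = 0.311666
Relative intensity = 0.311666 / 0.444055 × 100 = 70.2

70.2%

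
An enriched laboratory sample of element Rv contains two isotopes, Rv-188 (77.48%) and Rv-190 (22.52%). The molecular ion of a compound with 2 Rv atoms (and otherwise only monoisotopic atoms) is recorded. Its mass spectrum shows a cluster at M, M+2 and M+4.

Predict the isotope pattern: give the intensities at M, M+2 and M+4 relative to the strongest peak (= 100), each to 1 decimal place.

Each Rv atom is independently Rv-188 (p = 0.7748) or Rv-190 (q = 0.2252); the cluster is the binomial expansion (p + q)^2.
P(M) = 0.7748^2 = 0.600315
P(M+2) = 2 × 0.7748^1 × 0.2252^1 = 0.348970
P(M+4) = 0.2252^2 = 0.050715
The M peak is largest (0.600315); scaling to 100 gives 100.0 : 58.1 : 8.4.

100.0 : 58.1 : 8.4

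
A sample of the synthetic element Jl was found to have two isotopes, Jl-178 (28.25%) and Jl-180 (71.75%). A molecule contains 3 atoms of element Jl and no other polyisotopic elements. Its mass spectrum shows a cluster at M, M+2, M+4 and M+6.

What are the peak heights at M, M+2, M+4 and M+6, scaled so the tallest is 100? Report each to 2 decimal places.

5.17 : 39.37 : 100.00 : 84.66

The 3 Jl atoms are independent, so intensities follow the terms of (0.2825 + 0.7175)^3.
P(M) = 0.2825^3 = 0.022545
P(M+2) = 3 × 0.2825^2 × 0.7175^1 = 0.171783
P(M+4) = 3 × 0.2825^1 × 0.7175^2 = 0.436298
P(M+6) = 0.7175^3 = 0.369373
The M+4 peak is largest (0.436298); scaling to 100 gives 5.17 : 39.37 : 100.00 : 84.66.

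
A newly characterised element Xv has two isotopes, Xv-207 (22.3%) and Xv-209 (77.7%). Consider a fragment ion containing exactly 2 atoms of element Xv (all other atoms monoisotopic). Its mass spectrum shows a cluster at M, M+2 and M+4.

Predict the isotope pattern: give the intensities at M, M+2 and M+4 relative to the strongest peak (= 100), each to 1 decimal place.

8.2 : 57.4 : 100.0

Expanding (0.223 + 0.777)^2:
P(M) = 0.223^2 = 0.049729
P(M+2) = 2 × 0.223^1 × 0.777^1 = 0.346542
P(M+4) = 0.777^2 = 0.603729
The M+4 peak is largest (0.603729); scaling to 100 gives 8.2 : 57.4 : 100.0.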